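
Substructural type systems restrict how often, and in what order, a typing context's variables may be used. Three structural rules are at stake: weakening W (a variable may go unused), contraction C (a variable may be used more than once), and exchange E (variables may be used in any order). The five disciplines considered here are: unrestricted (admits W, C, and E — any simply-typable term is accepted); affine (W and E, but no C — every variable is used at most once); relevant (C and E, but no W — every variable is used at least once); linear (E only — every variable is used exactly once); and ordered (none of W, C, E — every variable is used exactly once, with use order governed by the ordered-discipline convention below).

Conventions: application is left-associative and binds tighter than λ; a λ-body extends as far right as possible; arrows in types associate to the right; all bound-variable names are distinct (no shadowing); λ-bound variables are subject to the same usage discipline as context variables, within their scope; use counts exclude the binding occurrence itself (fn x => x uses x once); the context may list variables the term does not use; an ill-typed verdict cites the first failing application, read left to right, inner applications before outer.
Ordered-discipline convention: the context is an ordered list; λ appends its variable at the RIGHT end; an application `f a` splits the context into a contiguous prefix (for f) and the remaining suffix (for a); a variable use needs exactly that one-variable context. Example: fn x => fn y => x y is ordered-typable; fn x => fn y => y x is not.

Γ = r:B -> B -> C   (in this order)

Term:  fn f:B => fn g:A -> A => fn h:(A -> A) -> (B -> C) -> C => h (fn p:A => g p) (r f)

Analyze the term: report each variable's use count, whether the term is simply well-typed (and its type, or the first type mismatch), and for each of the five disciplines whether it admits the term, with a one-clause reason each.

variable uses: r: 1; f (bound): 1; g (bound): 1; h (bound): 1; p (bound): 1
order of uses: h, g, p, r, f
typing: well-typed — term : B -> (A -> A) -> ((A -> A) -> (B -> C) -> C) -> C
ordered ✗ (use order h, g, p, r, f needs exchange)
linear ✓ (single use per variable (r, f, g, h, p))
affine ✓ (at most one use each (r, f, g, h, p))
relevant ✓ (every one of r, f, g, h, p appears)
unrestricted ✓ (type-checks (B -> (A -> A) -> ((A -> A) -> (B -> C) -> C) -> C) and nothing is barred)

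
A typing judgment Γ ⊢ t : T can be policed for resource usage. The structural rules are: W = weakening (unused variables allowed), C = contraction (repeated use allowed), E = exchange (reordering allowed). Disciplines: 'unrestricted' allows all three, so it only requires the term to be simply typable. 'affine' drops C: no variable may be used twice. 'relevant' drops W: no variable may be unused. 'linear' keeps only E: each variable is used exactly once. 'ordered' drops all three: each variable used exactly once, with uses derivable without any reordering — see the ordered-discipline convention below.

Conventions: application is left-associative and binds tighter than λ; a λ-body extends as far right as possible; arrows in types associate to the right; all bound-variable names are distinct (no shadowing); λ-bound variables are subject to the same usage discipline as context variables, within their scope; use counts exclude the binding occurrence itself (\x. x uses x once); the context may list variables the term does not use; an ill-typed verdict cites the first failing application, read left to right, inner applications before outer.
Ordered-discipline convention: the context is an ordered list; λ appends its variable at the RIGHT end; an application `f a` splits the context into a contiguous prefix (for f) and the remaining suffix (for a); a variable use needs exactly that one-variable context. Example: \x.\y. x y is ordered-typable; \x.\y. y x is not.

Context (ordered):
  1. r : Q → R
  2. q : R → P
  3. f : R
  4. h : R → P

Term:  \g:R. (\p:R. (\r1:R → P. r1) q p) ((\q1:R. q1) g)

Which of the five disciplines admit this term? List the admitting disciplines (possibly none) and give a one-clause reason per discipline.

accepted by: affine, unrestricted
variable uses: r: 0×; q: 1×; f: 0×; h: 0×; g (λ-bound): 1×; p (λ-bound): 1×; r1 (λ-bound): 1×; q1 (λ-bound): 1×
left-to-right use order: r1, q, p, q1, g
typing: well-typed — term : R → P
ordered ✗ (needs weakening: r, f, h unused)
linear ✗ (needs weakening: r, f, h unused)
affine ✓ (r, q, f, h, g, p, r1, q1: no repeats, contraction unneeded)
relevant ✗ (needs weakening: r, f, h unused)
unrestricted ✓ (type-checks (R → P) and nothing is barred)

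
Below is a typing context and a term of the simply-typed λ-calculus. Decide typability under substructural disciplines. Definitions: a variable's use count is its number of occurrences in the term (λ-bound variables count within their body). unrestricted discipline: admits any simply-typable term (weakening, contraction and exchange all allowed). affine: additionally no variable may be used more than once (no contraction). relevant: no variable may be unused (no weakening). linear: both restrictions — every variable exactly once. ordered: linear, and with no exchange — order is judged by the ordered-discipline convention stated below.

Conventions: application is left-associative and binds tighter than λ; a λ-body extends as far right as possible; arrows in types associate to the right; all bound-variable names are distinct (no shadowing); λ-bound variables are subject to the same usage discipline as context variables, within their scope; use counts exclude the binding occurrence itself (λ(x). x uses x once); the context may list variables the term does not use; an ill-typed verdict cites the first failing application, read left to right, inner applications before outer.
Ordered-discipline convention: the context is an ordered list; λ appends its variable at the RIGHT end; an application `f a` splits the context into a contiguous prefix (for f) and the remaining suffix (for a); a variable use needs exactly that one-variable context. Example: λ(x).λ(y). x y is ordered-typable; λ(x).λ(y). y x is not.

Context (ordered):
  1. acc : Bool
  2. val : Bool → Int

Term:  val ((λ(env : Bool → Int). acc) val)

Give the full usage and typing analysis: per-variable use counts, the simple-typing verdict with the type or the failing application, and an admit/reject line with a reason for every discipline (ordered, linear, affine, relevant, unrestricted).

usage: acc ×1; val ×2; env (λ-bound) ×0
left-to-right use order: val, acc, val
typing: well-typed — term : Int
ordered: ✗, val ×2 used more than once (contraction); unused: env — weakening required
linear: ✗, val ×2 used more than once (contraction); unused: env — weakening required
affine: ✗, val ×2 used more than once (contraction)
relevant: ✗, unused: env — weakening required
unrestricted: ✓, simply typable at Int; W, C, E all held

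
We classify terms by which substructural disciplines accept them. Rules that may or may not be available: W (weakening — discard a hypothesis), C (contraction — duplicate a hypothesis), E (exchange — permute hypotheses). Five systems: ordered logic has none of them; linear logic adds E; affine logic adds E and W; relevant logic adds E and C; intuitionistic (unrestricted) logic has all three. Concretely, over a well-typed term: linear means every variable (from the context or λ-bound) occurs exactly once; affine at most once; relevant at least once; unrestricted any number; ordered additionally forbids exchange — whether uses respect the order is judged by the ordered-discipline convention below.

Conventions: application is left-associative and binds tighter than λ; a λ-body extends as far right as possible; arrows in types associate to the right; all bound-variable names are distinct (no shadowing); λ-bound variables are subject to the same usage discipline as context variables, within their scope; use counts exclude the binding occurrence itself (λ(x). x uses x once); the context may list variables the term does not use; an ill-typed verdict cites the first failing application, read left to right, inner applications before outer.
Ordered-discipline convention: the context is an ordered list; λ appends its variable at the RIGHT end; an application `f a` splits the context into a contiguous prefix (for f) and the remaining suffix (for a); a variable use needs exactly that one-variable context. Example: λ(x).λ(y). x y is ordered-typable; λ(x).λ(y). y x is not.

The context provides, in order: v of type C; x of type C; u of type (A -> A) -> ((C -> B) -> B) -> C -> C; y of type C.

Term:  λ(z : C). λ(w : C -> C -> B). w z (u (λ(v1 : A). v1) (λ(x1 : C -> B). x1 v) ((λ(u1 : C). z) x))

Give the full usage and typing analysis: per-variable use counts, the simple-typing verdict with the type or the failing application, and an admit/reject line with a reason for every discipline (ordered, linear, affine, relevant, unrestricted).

variable uses: v: 1×, x: 1×, u: 1×, y: 0×, z (λ-bound): 2×, w (λ-bound): 1×, v1 (λ-bound): 1×, x1 (λ-bound): 1×, u1 (λ-bound): 0×
order of uses: w, z, u, v1, x1, v, z, x
typing: the term checks, with type C -> (C -> C -> B) -> B
ordered: ✗, needs contraction — z ×2; unused: y, u1 — weakening required
linear: ✗, needs contraction — z ×2; unused: y, u1 — weakening required
affine: ✗, needs contraction — z ×2
relevant: ✗, unused: y, u1 — weakening required
unrestricted: ✓, type-checks (C -> (C -> C -> B) -> B) and nothing is barred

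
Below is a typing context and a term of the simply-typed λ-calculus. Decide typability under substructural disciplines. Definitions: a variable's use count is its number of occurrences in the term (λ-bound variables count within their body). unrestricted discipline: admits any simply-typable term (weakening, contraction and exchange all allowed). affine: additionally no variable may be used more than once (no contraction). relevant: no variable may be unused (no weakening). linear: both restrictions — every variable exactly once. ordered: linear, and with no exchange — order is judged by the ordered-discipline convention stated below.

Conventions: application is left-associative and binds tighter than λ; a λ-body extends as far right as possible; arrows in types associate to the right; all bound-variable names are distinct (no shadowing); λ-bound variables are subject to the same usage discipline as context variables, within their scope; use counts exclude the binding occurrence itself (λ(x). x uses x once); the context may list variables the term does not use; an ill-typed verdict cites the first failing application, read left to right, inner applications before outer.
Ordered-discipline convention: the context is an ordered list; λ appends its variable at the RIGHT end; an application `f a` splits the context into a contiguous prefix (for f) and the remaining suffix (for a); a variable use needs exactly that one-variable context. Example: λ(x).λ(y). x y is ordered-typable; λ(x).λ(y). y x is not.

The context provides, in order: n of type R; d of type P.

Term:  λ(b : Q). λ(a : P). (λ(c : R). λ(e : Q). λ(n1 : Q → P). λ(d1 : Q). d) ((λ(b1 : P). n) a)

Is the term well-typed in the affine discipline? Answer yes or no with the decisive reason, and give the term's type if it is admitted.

yes — at most one use each (n, d, b, a, c, e, n1, d1, b1); term : Q → P → Q → (Q → P) → Q → P
counts: n: 1×, d: 1×, b (bound): 0×, a (bound): 1×, c (bound): 0×, e (bound): 0×, n1 (bound): 0×, d1 (bound): 0×, b1 (bound): 0×
uses in reading order: d, n, a
typing: well-typed — term : Q → P → Q → (Q → P) → Q → P
all disciplines: ordered ✗, linear ✗, affine ✓, relevant ✗, unrestricted ✓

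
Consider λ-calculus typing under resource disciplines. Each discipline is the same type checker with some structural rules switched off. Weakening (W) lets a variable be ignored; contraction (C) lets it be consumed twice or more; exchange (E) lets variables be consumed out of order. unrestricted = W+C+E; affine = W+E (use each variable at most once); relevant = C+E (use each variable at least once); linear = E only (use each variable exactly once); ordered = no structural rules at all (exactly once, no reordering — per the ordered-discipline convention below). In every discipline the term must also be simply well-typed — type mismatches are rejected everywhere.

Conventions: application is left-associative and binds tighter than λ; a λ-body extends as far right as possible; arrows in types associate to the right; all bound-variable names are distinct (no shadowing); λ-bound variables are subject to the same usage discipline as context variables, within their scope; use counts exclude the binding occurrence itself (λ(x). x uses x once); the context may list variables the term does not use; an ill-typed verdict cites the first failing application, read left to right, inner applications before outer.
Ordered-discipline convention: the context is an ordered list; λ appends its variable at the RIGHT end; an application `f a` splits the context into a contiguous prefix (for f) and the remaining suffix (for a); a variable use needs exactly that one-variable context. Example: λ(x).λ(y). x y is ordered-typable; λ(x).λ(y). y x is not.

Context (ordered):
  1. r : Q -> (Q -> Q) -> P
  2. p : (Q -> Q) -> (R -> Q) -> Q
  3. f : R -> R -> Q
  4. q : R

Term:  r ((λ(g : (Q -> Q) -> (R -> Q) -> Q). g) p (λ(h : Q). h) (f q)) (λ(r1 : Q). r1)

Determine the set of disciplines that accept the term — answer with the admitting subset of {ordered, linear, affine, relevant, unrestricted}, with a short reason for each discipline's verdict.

admitted by: ordered, linear, affine, relevant, unrestricted
usage: r: 1, p: 1, f: 1, q: 1, g [bound]: 1, h [bound]: 1, r1 [bound]: 1
left-to-right use order: r, g, p, h, f, q, r1
typing: ✓ — P
ordered ✓ (one use each (r, p, f, q, g, h, r1); ordered split holds)
linear ✓ (exactly-once usage across r, p, f, q, g, h, r1)
affine ✓ (none of r, p, f, q, g, h, r1 used more than once)
relevant ✓ (r, p, f, q, g, h, r1: all used, weakening unneeded)
unrestricted ✓ (simply typable at P; W, C, E all held)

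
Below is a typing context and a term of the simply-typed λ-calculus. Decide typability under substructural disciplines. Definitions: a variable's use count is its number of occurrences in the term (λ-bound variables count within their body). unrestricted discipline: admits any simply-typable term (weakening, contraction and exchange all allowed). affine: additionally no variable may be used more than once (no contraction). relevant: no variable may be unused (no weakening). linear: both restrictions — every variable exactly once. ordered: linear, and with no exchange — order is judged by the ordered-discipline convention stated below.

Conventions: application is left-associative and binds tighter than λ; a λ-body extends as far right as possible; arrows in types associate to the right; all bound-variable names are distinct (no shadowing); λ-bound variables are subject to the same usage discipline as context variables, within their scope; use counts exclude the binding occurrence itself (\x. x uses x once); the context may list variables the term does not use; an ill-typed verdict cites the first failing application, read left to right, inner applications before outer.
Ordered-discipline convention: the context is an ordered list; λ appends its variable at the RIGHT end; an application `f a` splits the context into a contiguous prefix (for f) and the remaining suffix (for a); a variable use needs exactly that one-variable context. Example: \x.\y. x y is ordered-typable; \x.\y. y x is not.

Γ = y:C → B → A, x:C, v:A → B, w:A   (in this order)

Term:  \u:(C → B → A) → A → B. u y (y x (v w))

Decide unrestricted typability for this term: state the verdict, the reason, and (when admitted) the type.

yes — well-typed at ((C → B → A) → A → B) → B; no restrictions here; term : ((C → B → A) → A → B) → B
usage: y ×2; x ×1; v ×1; w ×1; u (bound) ×1
use order (left to right): u, y, y, x, v, w
typing: ✓ — ((C → B → A) → A → B) → B
per-discipline verdicts: ordered ✗ | linear ✗ | affine ✗ | relevant ✓ | unrestricted ✓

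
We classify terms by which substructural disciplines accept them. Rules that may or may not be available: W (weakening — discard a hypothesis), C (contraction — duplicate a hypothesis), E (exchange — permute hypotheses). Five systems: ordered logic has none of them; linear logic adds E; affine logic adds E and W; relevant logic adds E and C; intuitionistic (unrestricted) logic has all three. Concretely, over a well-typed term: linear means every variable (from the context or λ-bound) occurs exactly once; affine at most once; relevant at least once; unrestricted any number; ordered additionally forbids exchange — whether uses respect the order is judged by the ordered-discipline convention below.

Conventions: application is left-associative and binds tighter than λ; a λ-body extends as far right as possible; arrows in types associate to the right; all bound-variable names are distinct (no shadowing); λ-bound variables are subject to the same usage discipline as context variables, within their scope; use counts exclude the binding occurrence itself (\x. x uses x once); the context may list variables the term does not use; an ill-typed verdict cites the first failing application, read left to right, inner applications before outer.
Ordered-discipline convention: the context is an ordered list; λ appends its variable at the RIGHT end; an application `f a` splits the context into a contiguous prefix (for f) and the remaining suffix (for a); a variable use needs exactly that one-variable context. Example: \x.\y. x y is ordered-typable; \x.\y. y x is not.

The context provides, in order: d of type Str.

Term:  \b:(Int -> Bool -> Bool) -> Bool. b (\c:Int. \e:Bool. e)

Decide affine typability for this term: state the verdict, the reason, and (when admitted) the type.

yes — no duplicate uses among d, b, c, e; term : ((Int -> Bool -> Bool) -> Bool) -> Bool
usage: d ×0, b (λ-bound) ×1, c (λ-bound) ×0, e (λ-bound) ×1
use order (left to right): b, e
typing: ✓ — ((Int -> Bool -> Bool) -> Bool) -> Bool
per-discipline verdicts: ordered ✗ | linear ✗ | affine ✓ | relevant ✗ | unrestricted ✓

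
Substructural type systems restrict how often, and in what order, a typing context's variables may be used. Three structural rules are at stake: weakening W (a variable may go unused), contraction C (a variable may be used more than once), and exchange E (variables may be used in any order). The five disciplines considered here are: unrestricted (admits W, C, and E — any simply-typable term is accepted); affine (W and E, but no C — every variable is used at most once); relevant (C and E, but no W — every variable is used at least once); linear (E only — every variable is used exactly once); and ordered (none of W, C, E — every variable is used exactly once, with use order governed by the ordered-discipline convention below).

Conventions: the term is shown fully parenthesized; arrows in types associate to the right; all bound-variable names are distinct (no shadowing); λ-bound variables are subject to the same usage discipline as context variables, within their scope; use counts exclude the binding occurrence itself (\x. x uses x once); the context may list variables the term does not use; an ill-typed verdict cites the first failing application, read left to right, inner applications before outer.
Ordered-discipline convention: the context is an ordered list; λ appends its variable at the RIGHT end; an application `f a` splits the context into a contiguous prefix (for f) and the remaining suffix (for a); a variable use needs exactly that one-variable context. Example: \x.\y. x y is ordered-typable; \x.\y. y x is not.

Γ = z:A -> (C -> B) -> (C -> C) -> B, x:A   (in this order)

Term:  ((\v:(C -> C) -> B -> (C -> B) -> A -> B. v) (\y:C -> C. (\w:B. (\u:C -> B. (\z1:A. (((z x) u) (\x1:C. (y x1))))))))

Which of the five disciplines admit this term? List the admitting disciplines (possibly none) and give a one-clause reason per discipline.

admitted in: affine, unrestricted
usage: z=1, x=1, v (bound)=1, y (bound)=1, w (bound)=0, u (bound)=1, z1 (bound)=0, x1 (bound)=1
uses in reading order: v, z, x, u, y, x1
typing: well-typed at (C -> C) -> B -> (C -> B) -> A -> B
ordered ✗ (w, z1 never used (weakening))
linear ✗ (w, z1 never used (weakening))
affine ✓ (at most one use each (z, x, v, y, w, u, z1, x1))
relevant ✗ (w, z1 never used (weakening))
unrestricted ✓ (typability at (C -> C) -> B -> (C -> B) -> A -> B is all that's needed)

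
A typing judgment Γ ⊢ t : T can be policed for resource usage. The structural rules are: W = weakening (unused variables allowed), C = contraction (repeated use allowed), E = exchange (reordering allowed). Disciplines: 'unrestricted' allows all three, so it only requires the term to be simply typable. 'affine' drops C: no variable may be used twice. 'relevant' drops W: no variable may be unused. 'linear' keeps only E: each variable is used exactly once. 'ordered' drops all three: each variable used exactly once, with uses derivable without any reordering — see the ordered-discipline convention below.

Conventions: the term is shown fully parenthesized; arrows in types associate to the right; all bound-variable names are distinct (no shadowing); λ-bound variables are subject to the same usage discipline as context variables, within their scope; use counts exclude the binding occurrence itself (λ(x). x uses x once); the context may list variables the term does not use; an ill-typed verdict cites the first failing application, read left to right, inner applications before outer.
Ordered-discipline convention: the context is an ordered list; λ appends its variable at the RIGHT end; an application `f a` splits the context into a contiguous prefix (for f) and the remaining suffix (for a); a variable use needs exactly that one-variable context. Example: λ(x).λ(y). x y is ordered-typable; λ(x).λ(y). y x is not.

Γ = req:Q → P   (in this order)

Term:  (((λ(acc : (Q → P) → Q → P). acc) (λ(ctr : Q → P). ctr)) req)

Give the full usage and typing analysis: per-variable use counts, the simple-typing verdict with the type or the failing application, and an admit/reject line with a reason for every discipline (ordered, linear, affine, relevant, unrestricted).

counts: req: 1×; acc (λ-bound): 1×; ctr (λ-bound): 1×
uses in reading order: acc, ctr, req
typing: the term checks, with type Q → P
ordered ✓ (one use each (req, acc, ctr); ordered split holds)
linear ✓ (exactly-once usage across req, acc, ctr)
affine ✓ (at most one use each (req, acc, ctr))
relevant ✓ (every one of req, acc, ctr appears)
unrestricted ✓ (typability at Q → P is all that's needed)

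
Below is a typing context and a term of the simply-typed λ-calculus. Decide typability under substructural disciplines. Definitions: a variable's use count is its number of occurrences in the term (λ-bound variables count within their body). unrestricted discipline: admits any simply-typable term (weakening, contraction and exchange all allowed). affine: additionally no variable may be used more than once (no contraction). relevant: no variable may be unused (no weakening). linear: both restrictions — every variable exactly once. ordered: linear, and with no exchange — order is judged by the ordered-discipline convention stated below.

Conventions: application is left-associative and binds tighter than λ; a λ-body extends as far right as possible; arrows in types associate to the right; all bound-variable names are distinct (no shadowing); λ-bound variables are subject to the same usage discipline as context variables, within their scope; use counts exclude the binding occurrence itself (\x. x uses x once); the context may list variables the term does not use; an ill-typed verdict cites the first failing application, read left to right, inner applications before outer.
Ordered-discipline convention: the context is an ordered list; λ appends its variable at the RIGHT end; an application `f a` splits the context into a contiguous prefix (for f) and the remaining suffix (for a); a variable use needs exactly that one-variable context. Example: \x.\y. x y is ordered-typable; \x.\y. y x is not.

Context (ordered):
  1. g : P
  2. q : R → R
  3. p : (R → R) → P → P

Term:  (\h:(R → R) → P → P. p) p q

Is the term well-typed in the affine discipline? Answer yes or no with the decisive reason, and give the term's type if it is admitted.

no — p ×2 used more than once (contraction)
counts: g=0; q=1; p=2; h [bound]=0
use order (left to right): p, p, q
typing: well-typed at P → P
all disciplines: ordered ✗ · linear ✗ · affine ✗ · relevant ✗ · unrestricted ✓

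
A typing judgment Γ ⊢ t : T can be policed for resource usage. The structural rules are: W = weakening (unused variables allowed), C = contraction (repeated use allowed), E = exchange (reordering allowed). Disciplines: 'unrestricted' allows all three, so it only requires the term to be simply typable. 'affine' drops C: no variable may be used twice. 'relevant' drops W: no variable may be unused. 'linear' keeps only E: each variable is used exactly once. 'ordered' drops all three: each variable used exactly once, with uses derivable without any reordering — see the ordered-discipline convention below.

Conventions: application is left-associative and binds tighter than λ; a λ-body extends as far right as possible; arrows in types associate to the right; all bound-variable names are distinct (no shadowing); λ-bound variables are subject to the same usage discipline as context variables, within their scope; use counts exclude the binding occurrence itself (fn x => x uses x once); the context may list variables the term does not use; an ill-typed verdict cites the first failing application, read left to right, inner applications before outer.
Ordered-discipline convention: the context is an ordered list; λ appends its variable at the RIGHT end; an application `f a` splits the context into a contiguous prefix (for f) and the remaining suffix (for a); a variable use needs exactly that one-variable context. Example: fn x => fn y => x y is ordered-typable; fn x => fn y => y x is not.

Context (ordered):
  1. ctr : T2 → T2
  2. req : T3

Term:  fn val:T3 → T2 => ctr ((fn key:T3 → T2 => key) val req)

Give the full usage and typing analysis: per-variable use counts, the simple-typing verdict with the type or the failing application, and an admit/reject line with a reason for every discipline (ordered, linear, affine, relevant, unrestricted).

counts: ctr: 1, req: 1, val [bound]: 1, key [bound]: 1
left-to-right use order: ctr, key, val, req
typing: well-typed — term : (T3 → T2) → T2
ordered ✗ (use order ctr, key, val, req needs exchange)
linear ✓ (exactly-once usage across ctr, req, val, key)
affine ✓ (ctr, req, val, key: no repeats, contraction unneeded)
relevant ✓ (at least one use each (ctr, req, val, key))
unrestricted ✓ (type-checks ((T3 → T2) → T2) and nothing is barred)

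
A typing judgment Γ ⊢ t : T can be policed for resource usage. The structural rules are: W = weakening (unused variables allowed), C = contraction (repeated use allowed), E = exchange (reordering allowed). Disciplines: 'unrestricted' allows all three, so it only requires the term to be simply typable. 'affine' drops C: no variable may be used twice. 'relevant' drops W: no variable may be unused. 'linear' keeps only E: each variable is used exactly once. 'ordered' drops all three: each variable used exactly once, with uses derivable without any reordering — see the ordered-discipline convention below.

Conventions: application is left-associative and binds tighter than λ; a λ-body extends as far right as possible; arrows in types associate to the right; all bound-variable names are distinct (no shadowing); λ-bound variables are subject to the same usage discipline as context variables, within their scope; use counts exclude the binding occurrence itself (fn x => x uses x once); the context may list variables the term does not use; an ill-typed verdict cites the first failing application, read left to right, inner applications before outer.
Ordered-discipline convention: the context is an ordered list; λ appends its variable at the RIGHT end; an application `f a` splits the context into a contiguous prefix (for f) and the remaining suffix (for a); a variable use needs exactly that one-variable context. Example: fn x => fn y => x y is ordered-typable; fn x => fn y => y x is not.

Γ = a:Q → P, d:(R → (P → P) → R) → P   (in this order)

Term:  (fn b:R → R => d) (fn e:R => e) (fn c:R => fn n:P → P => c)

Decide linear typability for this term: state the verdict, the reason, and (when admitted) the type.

no — unused: a, b, n — weakening required
use counts: a ×0; d ×1; b (bound) ×0; e (bound) ×1; c (bound) ×1; n (bound) ×0
use order (left to right): d, e, c
typing: ✓ — P
all disciplines: ordered ✗; linear ✗; affine ✓; relevant ✗; unrestricted ✓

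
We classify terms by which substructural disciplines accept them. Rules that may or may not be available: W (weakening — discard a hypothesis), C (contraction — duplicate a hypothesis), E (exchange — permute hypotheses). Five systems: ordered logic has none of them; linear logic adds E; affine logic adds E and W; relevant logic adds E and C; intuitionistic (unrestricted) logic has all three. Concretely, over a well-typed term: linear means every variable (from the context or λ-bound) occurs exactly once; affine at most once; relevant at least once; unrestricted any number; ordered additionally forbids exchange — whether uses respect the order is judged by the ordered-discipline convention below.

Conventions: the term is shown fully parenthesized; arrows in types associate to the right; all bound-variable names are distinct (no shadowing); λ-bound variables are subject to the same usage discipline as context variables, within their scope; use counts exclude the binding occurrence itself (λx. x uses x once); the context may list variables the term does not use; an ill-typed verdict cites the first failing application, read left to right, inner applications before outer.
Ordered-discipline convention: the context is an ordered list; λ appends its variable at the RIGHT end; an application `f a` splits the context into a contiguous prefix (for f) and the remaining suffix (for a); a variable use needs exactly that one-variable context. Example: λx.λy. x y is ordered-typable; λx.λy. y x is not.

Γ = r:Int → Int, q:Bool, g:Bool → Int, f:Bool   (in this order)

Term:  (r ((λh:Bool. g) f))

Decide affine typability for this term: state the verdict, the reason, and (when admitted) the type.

no — fails simple typing
counts: r ×1, q ×0, g ×1, f ×1, h (λ-bound) ×0
use order (left to right): r, g, f
typing: ill-typed: a function awaiting Int gets Bool → Int
all disciplines: ordered ✗ · linear ✗ · affine ✗ · relevant ✗ · unrestricted ✗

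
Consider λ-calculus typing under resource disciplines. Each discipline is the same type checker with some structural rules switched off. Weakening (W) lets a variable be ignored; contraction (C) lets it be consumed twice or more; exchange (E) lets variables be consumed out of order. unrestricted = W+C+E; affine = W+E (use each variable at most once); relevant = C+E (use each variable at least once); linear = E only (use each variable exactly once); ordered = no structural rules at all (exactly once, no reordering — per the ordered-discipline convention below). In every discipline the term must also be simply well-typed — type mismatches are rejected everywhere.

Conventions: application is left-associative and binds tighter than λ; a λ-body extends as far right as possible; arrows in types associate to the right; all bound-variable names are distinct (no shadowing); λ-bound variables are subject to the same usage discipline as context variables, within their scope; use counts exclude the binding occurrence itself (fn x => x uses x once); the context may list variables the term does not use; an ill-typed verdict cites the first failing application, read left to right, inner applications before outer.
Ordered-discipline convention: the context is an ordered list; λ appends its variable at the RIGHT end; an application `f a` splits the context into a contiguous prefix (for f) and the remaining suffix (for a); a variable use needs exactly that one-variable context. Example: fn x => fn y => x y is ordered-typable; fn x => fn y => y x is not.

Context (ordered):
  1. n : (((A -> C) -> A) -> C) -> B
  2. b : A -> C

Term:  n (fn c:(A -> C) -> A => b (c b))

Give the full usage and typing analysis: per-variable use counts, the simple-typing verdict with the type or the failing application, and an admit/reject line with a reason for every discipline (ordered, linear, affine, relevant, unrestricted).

counts: n ×1; b ×2; c [bound] ×1
uses in reading order: n, b, c, b
typing: well-typed — term : B
ordered: ✗, repeated use of b ×2
linear: ✗, repeated use of b ×2
affine: ✗, repeated use of b ×2
relevant: ✓, none of n, b, c goes unused
unrestricted: ✓, type-checks (B) and nothing is barred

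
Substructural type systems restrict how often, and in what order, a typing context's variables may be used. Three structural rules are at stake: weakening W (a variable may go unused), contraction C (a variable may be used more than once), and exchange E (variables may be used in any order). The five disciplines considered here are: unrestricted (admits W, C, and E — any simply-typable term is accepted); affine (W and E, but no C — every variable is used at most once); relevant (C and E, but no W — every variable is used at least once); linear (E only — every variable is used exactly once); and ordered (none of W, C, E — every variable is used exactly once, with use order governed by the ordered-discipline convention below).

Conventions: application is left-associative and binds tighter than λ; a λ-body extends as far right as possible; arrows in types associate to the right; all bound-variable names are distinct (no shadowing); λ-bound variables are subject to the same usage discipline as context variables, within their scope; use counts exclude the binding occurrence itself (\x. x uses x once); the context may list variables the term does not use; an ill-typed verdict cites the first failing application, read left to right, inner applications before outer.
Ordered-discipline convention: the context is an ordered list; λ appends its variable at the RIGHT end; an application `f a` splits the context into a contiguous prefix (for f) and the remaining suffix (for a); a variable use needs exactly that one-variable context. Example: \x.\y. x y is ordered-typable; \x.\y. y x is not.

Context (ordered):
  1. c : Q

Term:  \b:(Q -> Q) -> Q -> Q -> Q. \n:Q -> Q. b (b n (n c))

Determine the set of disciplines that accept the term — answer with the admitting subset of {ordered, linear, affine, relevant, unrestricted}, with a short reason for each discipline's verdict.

admitted in: relevant, unrestricted
variable uses: c=1; b (bound)=2; n (bound)=2
left-to-right use order: b, b, n, n, c
typing: ✓ — ((Q -> Q) -> Q -> Q -> Q) -> (Q -> Q) -> Q -> Q -> Q
ordered: ✗, b ×2, n ×2 used more than once (contraction)
linear: ✗, b ×2, n ×2 used more than once (contraction)
affine: ✗, b ×2, n ×2 used more than once (contraction)
relevant: ✓, c, b, n: all used, weakening unneeded
unrestricted: ✓, type-checks (((Q -> Q) -> Q -> Q -> Q) -> (Q -> Q) -> Q -> Q -> Q) and nothing is barred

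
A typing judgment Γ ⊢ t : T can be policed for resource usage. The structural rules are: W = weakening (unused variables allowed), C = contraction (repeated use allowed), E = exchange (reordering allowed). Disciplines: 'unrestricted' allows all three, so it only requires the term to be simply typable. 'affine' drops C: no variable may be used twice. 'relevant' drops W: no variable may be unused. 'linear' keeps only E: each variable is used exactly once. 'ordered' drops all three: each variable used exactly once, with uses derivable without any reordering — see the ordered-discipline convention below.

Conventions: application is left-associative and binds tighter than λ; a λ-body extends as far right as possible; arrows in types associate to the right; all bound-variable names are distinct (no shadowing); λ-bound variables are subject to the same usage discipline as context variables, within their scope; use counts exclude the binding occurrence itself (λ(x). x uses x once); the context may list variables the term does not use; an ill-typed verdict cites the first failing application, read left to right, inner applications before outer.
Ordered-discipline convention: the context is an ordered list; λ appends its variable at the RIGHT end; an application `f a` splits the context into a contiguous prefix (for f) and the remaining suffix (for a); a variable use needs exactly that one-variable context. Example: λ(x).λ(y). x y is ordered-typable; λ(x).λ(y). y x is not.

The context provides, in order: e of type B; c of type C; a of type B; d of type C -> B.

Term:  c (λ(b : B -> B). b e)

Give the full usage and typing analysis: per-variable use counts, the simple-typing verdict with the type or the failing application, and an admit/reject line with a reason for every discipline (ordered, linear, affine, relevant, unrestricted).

use counts: e ×1, c ×1, a ×0, d ×0, b (λ-bound) ×1
uses in reading order: c, b, e
typing: ill-typed: applying a non-function (C)
ordered: ✗ — the type mismatch rejects it
linear: ✗ — not simply typable
affine: ✗ — fails simple typing
relevant: ✗ — a type mismatch blocks all five
unrestricted: ✗ — the type mismatch rejects it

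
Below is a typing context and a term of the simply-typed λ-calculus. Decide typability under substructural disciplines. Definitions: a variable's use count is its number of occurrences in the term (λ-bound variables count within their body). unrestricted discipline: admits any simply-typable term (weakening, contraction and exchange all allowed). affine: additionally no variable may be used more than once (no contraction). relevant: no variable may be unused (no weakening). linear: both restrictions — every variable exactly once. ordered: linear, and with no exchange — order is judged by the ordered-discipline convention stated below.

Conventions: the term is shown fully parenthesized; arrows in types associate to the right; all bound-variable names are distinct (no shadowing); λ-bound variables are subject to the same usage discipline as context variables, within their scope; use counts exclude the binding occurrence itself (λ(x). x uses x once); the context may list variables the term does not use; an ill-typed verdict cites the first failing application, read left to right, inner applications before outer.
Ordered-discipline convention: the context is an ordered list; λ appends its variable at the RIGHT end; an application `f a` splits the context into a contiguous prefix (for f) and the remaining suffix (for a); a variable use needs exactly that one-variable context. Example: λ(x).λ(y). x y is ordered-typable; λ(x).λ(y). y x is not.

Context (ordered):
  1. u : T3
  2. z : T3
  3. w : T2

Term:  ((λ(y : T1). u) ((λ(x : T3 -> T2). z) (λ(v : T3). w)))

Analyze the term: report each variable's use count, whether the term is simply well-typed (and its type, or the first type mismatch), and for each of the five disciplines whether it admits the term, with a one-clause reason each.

usage: u ×1; z ×1; w ×1; y (bound) ×0; x (bound) ×0; v (bound) ×0
use order (left to right): u, z, w
typing: ill-typed: an argument T3 mismatches the expected T1
ordered: ✗ — the type mismatch rejects it
linear: ✗ — not simply typable
affine: ✗ — fails simple typing
relevant: ✗ — a type mismatch blocks all five
unrestricted: ✗ — the type mismatch rejects it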